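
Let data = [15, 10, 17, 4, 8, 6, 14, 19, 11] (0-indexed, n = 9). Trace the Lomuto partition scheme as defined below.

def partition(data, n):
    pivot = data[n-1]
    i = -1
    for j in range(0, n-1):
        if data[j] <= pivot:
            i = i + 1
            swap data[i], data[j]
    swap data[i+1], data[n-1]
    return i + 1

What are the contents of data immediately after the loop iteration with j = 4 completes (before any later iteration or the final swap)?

pivot=11, i=-1
j=0: 15>11, skip
j=1: 10≤11, i=0, swap(0,1) ⇒ [10, 15, 17, 4, 8, 6, 14, 19, 11]
j=2: 17>11, skip
j=3: 4≤11, i=1, swap(1,3) ⇒ [10, 4, 17, 15, 8, 6, 14, 19, 11]
j=4: 8≤11, i=2, swap(2,4) ⇒ [10, 4, 8, 15, 17, 6, 14, 19, 11]
(after j=4) data = [10, 4, 8, 15, 17, 6, 14, 19, 11]

[10, 4, 8, 15, 17, 6, 14, 19, 11]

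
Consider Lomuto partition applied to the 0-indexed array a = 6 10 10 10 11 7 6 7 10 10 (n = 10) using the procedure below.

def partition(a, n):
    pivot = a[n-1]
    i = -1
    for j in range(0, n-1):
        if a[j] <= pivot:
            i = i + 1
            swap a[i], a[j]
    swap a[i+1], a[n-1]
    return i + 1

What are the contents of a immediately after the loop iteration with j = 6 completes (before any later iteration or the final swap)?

6 10 10 10 7 6 11 7 10 10

pivot = a[9] = 10; i = -1
j=0: a[0]=6 ≤ 10 → i=0, swap a[0],a[0] (no change) → 6 10 10 10 11 7 6 7 10 10
j=1: a[1]=10 ≤ 10 → i=1, swap a[1],a[1] (no change) → 6 10 10 10 11 7 6 7 10 10
j=2: a[2]=10 ≤ 10 → i=2, swap a[2],a[2] (no change) → 6 10 10 10 11 7 6 7 10 10
j=3: a[3]=10 ≤ 10 → i=3, swap a[3],a[3] (no change) → 6 10 10 10 11 7 6 7 10 10
j=4: a[4]=11 > 10 → no swap
j=5: a[5]=7 ≤ 10 → i=4, swap a[4],a[5] → 6 10 10 10 7 11 6 7 10 10
j=6: a[6]=6 ≤ 10 → i=5, swap a[5],a[6] → 6 10 10 10 7 6 11 7 10 10
(after j=6) a = 6 10 10 10 7 6 11 7 10 10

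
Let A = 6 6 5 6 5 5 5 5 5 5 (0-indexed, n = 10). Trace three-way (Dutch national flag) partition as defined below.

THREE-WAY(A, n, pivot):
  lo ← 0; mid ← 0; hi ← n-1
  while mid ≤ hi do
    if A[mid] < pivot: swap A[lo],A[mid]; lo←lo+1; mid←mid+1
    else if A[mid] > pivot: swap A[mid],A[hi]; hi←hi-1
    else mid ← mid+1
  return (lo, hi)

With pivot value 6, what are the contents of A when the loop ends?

lo=0 mid=0 hi=9
6=6: mid=1
6=6: mid=2
5<6: swap(0,2), lo=1 mid=3 ⇒ 5 6 6 6 5 5 5 5 5 5
6=6: mid=4
5<6: swap(1,4), lo=2 mid=5 ⇒ 5 5 6 6 6 5 5 5 5 5
5<6: swap(2,5), lo=3 mid=6 ⇒ 5 5 5 6 6 6 5 5 5 5
5<6: swap(3,6), lo=4 mid=7 ⇒ 5 5 5 5 6 6 6 5 5 5
5<6: swap(4,7), lo=5 mid=8 ⇒ 5 5 5 5 5 6 6 6 5 5
5<6: swap(5,8), lo=6 mid=9 ⇒ 5 5 5 5 5 5 6 6 6 5
5<6: swap(6,9), lo=7 mid=10 ⇒ 5 5 5 5 5 5 5 6 6 6
done. lo=7 hi=9; A=5 5 5 5 5 5 5 6 6 6

5 5 5 5 5 5 5 6 6 6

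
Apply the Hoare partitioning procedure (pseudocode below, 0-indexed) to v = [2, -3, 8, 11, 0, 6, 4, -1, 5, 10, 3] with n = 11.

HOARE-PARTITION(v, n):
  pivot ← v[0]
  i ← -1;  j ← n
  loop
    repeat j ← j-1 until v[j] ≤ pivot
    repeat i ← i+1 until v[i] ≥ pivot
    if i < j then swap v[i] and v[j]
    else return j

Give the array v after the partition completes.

[-1, -3, 0, 11, 8, 6, 4, 2, 5, 10, 3]

pivot=2
j stops at 7 (-1), i stops at 0 (2); swap ⇒ [-1, -3, 8, 11, 0, 6, 4, 2, 5, 10, 3]
j stops at 4 (0), i stops at 2 (8); swap ⇒ [-1, -3, 0, 11, 8, 6, 4, 2, 5, 10, 3]
j stops at 2, i stops at 3; i≥j ⇒ return 2. v=[-1, -3, 0, 11, 8, 6, 4, 2, 5, 10, 3]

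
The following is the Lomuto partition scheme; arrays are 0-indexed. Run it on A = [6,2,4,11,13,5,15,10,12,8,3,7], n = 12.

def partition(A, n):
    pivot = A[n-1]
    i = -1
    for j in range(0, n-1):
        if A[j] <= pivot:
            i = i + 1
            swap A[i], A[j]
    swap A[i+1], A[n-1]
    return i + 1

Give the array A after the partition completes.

pivot=7, i=-1
j=0: 6≤7, i=0, swap(0,0) ⇒ [6,2,4,11,13,5,15,10,12,8,3,7]
j=1: 2≤7, i=1, swap(1,1) ⇒ [6,2,4,11,13,5,15,10,12,8,3,7]
j=2: 4≤7, i=2, swap(2,2) ⇒ [6,2,4,11,13,5,15,10,12,8,3,7]
j=3: 11>7, skip
j=4: 13>7, skip
j=5: 5≤7, i=3, swap(3,5) ⇒ [6,2,4,5,13,11,15,10,12,8,3,7]
j=6: 15>7, skip
j=7: 10>7, skip
j=8: 12>7, skip
j=9: 8>7, skip
j=10: 3≤7, i=4, swap(4,10) ⇒ [6,2,4,5,3,11,15,10,12,8,13,7]
swap(5,11) ⇒ [6,2,4,5,3,7,15,10,12,8,13,11]; return 5

[6,2,4,5,3,7,15,10,12,8,13,11]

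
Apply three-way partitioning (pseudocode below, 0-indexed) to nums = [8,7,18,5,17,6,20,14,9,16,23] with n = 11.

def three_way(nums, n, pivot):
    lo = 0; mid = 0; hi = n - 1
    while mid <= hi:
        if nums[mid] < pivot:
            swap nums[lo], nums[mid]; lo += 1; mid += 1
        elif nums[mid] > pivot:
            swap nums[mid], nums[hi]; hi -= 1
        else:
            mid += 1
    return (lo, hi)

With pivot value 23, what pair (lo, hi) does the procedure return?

pivot = 23; lo=0, mid=0, hi=10
nums[mid]=8<23: swap nums[0],nums[0]; lo=1,mid=1 → [8,7,18,5,17,6,20,14,9,16,23]
nums[mid]=7<23: swap nums[1],nums[1]; lo=2,mid=2 → [8,7,18,5,17,6,20,14,9,16,23]
nums[mid]=18<23: swap nums[2],nums[2]; lo=3,mid=3 → [8,7,18,5,17,6,20,14,9,16,23]
nums[mid]=5<23: swap nums[3],nums[3]; lo=4,mid=4 → [8,7,18,5,17,6,20,14,9,16,23]
nums[mid]=17<23: swap nums[4],nums[4]; lo=5,mid=5 → [8,7,18,5,17,6,20,14,9,16,23]
nums[mid]=6<23: swap nums[5],nums[5]; lo=6,mid=6 → [8,7,18,5,17,6,20,14,9,16,23]
nums[mid]=20<23: swap nums[6],nums[6]; lo=7,mid=7 → [8,7,18,5,17,6,20,14,9,16,23]
nums[mid]=14<23: swap nums[7],nums[7]; lo=8,mid=8 → [8,7,18,5,17,6,20,14,9,16,23]
nums[mid]=9<23: swap nums[8],nums[8]; lo=9,mid=9 → [8,7,18,5,17,6,20,14,9,16,23]
nums[mid]=16<23: swap nums[9],nums[9]; lo=10,mid=10 → [8,7,18,5,17,6,20,14,9,16,23]
nums[mid]=23=23: mid=11
end: lo=10, hi=10; nums = [8,7,18,5,17,6,20,14,9,16,23]

(10, 10)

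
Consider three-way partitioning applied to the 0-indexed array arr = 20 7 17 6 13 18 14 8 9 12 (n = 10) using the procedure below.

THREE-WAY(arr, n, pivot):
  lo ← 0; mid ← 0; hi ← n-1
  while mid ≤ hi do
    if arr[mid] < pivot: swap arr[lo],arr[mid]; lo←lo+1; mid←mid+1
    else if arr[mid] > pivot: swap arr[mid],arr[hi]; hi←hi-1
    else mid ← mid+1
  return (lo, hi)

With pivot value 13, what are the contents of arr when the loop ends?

12 7 9 6 8 13 14 18 17 20

lo=0 mid=0 hi=9
20>13: swap(0,9), hi=8 ⇒ 12 7 17 6 13 18 14 8 9 20
12<13: swap(0,0), lo=1 mid=1 ⇒ 12 7 17 6 13 18 14 8 9 20
7<13: swap(1,1), lo=2 mid=2 ⇒ 12 7 17 6 13 18 14 8 9 20
17>13: swap(2,8), hi=7 ⇒ 12 7 9 6 13 18 14 8 17 20
9<13: swap(2,2), lo=3 mid=3 ⇒ 12 7 9 6 13 18 14 8 17 20
6<13: swap(3,3), lo=4 mid=4 ⇒ 12 7 9 6 13 18 14 8 17 20
13=13: mid=5
18>13: swap(5,7), hi=6 ⇒ 12 7 9 6 13 8 14 18 17 20
8<13: swap(4,5), lo=5 mid=6 ⇒ 12 7 9 6 8 13 14 18 17 20
14>13: swap(6,6), hi=5 ⇒ 12 7 9 6 8 13 14 18 17 20
done. lo=5 hi=5; arr=12 7 9 6 8 13 14 18 17 20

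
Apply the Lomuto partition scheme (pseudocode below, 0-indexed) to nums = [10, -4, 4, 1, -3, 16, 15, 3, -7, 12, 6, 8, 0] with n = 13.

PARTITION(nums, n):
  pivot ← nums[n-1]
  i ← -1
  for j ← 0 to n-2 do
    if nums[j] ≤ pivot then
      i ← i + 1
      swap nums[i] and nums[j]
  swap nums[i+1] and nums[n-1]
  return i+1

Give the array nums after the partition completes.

pivot=0, i=-1
j=0: 10>0, skip
j=1: -4≤0, i=0, swap(0,1) ⇒ [-4, 10, 4, 1, -3, 16, 15, 3, -7, 12, 6, 8, 0]
j=2: 4>0, skip
j=3: 1>0, skip
j=4: -3≤0, i=1, swap(1,4) ⇒ [-4, -3, 4, 1, 10, 16, 15, 3, -7, 12, 6, 8, 0]
j=5: 16>0, skip
j=6: 15>0, skip
j=7: 3>0, skip
j=8: -7≤0, i=2, swap(2,8) ⇒ [-4, -3, -7, 1, 10, 16, 15, 3, 4, 12, 6, 8, 0]
j=9: 12>0, skip
j=10: 6>0, skip
j=11: 8>0, skip
swap(3,12) ⇒ [-4, -3, -7, 0, 10, 16, 15, 3, 4, 12, 6, 8, 1]; return 3

[-4, -3, -7, 0, 10, 16, 15, 3, 4, 12, 6, 8, 1]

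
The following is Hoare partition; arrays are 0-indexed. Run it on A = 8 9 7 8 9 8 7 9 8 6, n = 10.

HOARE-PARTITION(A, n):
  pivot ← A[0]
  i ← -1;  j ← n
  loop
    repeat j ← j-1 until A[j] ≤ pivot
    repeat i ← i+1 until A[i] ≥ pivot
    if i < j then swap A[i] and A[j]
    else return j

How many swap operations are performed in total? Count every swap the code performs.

pivot=8
j stops at 9 (6), i stops at 0 (8); swap ⇒ 6 9 7 8 9 8 7 9 8 8
j stops at 8 (8), i stops at 1 (9); swap ⇒ 6 8 7 8 9 8 7 9 9 8
j stops at 6 (7), i stops at 3 (8); swap ⇒ 6 8 7 7 9 8 8 9 9 8
j stops at 5 (8), i stops at 4 (9); swap ⇒ 6 8 7 7 8 9 8 9 9 8
j stops at 4, i stops at 5; i≥j ⇒ return 4. A=6 8 7 7 8 9 8 9 9 8

4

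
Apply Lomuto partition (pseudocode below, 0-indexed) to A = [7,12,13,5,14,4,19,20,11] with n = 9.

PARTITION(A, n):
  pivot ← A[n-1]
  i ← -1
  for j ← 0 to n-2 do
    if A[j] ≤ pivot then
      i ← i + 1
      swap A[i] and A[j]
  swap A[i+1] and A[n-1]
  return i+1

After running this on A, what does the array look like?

pivot = A[8] = 11; i = -1
j=0: A[0]=7 ≤ 11 → i=0, swap A[0],A[0] (no change) → [7,12,13,5,14,4,19,20,11]
j=1: A[1]=12 > 11 → no swap
j=2: A[2]=13 > 11 → no swap
j=3: A[3]=5 ≤ 11 → i=1, swap A[1],A[3] → [7,5,13,12,14,4,19,20,11]
j=4: A[4]=14 > 11 → no swap
j=5: A[5]=4 ≤ 11 → i=2, swap A[2],A[5] → [7,5,4,12,14,13,19,20,11]
j=6: A[6]=19 > 11 → no swap
j=7: A[7]=20 > 11 → no swap
final swap A[3],A[8] → [7,5,4,11,14,13,19,20,12]; return 3

[7,5,4,11,14,13,19,20,12]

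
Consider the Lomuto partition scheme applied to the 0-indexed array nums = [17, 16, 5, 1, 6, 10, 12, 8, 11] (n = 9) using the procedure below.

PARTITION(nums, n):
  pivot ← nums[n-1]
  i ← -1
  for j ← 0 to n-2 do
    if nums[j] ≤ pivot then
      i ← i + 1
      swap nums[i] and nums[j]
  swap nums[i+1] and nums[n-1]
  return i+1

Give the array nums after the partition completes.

[5, 1, 6, 10, 8, 11, 12, 17, 16]

pivot=11, i=-1
j=0: 17>11, skip
j=1: 16>11, skip
j=2: 5≤11, i=0, swap(0,2) ⇒ [5, 16, 17, 1, 6, 10, 12, 8, 11]
j=3: 1≤11, i=1, swap(1,3) ⇒ [5, 1, 17, 16, 6, 10, 12, 8, 11]
j=4: 6≤11, i=2, swap(2,4) ⇒ [5, 1, 6, 16, 17, 10, 12, 8, 11]
j=5: 10≤11, i=3, swap(3,5) ⇒ [5, 1, 6, 10, 17, 16, 12, 8, 11]
j=6: 12>11, skip
j=7: 8≤11, i=4, swap(4,7) ⇒ [5, 1, 6, 10, 8, 16, 12, 17, 11]
swap(5,8) ⇒ [5, 1, 6, 10, 8, 11, 12, 17, 16]; return 5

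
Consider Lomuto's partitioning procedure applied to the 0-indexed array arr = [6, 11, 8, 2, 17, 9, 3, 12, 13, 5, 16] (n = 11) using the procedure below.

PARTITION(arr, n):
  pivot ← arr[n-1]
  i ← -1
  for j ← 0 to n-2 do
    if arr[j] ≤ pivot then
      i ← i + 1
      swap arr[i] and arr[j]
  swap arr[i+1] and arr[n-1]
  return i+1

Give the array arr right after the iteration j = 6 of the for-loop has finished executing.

pivot = arr[10] = 16; i = -1
j=0: arr[0]=6 ≤ 16 → i=0, swap arr[0],arr[0] (no change) → [6, 11, 8, 2, 17, 9, 3, 12, 13, 5, 16]
j=1: arr[1]=11 ≤ 16 → i=1, swap arr[1],arr[1] (no change) → [6, 11, 8, 2, 17, 9, 3, 12, 13, 5, 16]
j=2: arr[2]=8 ≤ 16 → i=2, swap arr[2],arr[2] (no change) → [6, 11, 8, 2, 17, 9, 3, 12, 13, 5, 16]
j=3: arr[3]=2 ≤ 16 → i=3, swap arr[3],arr[3] (no change) → [6, 11, 8, 2, 17, 9, 3, 12, 13, 5, 16]
j=4: arr[4]=17 > 16 → no swap
j=5: arr[5]=9 ≤ 16 → i=4, swap arr[4],arr[5] → [6, 11, 8, 2, 9, 17, 3, 12, 13, 5, 16]
j=6: arr[6]=3 ≤ 16 → i=5, swap arr[5],arr[6] → [6, 11, 8, 2, 9, 3, 17, 12, 13, 5, 16]
(after j=6) arr = [6, 11, 8, 2, 9, 3, 17, 12, 13, 5, 16]

[6, 11, 8, 2, 9, 3, 17, 12, 13, 5, 16]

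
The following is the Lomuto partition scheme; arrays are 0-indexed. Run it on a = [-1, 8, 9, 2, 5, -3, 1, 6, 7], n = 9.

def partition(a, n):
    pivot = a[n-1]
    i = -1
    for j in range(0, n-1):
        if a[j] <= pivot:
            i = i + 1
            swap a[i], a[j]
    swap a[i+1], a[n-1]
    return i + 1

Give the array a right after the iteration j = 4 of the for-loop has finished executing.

[-1, 2, 5, 8, 9, -3, 1, 6, 7]

pivot = a[8] = 7; i = -1
j=0: a[0]=-1 ≤ 7 → i=0, swap a[0],a[0] (no change) → [-1, 8, 9, 2, 5, -3, 1, 6, 7]
j=1: a[1]=8 > 7 → no swap
j=2: a[2]=9 > 7 → no swap
j=3: a[3]=2 ≤ 7 → i=1, swap a[1],a[3] → [-1, 2, 9, 8, 5, -3, 1, 6, 7]
j=4: a[4]=5 ≤ 7 → i=2, swap a[2],a[4] → [-1, 2, 5, 8, 9, -3, 1, 6, 7]
(after j=4) a = [-1, 2, 5, 8, 9, -3, 1, 6, 7]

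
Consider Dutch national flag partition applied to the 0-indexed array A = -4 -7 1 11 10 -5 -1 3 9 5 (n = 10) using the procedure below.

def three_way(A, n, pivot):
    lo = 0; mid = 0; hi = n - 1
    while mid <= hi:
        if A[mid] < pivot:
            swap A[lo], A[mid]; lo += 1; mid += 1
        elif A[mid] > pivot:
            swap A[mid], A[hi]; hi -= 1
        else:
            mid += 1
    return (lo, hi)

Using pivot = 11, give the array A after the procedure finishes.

pivot = 11; lo=0, mid=0, hi=9
A[mid]=-4<11: swap A[0],A[0]; lo=1,mid=1 → -4 -7 1 11 10 -5 -1 3 9 5
A[mid]=-7<11: swap A[1],A[1]; lo=2,mid=2 → -4 -7 1 11 10 -5 -1 3 9 5
A[mid]=1<11: swap A[2],A[2]; lo=3,mid=3 → -4 -7 1 11 10 -5 -1 3 9 5
A[mid]=11=11: mid=4
A[mid]=10<11: swap A[3],A[4]; lo=4,mid=5 → -4 -7 1 10 11 -5 -1 3 9 5
A[mid]=-5<11: swap A[4],A[5]; lo=5,mid=6 → -4 -7 1 10 -5 11 -1 3 9 5
A[mid]=-1<11: swap A[5],A[6]; lo=6,mid=7 → -4 -7 1 10 -5 -1 11 3 9 5
A[mid]=3<11: swap A[6],A[7]; lo=7,mid=8 → -4 -7 1 10 -5 -1 3 11 9 5
A[mid]=9<11: swap A[7],A[8]; lo=8,mid=9 → -4 -7 1 10 -5 -1 3 9 11 5
A[mid]=5<11: swap A[8],A[9]; lo=9,mid=10 → -4 -7 1 10 -5 -1 3 9 5 11
end: lo=9, hi=9; A = -4 -7 1 10 -5 -1 3 9 5 11

-4 -7 1 10 -5 -1 3 9 5 11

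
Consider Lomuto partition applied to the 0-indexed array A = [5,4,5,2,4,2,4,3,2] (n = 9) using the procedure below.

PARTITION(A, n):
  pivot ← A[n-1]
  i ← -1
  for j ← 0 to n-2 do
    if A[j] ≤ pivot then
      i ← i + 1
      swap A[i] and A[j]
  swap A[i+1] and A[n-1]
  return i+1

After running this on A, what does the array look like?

pivot = A[8] = 2; i = -1
j=0: A[0]=5 > 2 → no swap
j=1: A[1]=4 > 2 → no swap
j=2: A[2]=5 > 2 → no swap
j=3: A[3]=2 ≤ 2 → i=0, swap A[0],A[3] → [2,4,5,5,4,2,4,3,2]
j=4: A[4]=4 > 2 → no swap
j=5: A[5]=2 ≤ 2 → i=1, swap A[1],A[5] → [2,2,5,5,4,4,4,3,2]
j=6: A[6]=4 > 2 → no swap
j=7: A[7]=3 > 2 → no swap
final swap A[2],A[8] → [2,2,2,5,4,4,4,3,5]; return 2

[2,2,2,5,4,4,4,3,5]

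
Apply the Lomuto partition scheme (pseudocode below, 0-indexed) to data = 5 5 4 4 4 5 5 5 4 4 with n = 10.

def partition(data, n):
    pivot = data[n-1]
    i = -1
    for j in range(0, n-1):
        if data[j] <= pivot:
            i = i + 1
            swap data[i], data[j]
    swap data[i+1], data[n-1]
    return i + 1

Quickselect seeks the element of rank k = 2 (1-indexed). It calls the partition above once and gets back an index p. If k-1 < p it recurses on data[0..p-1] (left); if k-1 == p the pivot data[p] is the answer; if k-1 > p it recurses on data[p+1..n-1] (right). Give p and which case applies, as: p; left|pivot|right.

pivot=4, i=-1
j=0: 5>4, skip
j=1: 5>4, skip
j=2: 4≤4, i=0, swap(0,2) ⇒ 4 5 5 4 4 5 5 5 4 4
j=3: 4≤4, i=1, swap(1,3) ⇒ 4 4 5 5 4 5 5 5 4 4
j=4: 4≤4, i=2, swap(2,4) ⇒ 4 4 4 5 5 5 5 5 4 4
j=5: 5>4, skip
j=6: 5>4, skip
j=7: 5>4, skip
j=8: 4≤4, i=3, swap(3,8) ⇒ 4 4 4 4 5 5 5 5 5 4
swap(4,9) ⇒ 4 4 4 4 4 5 5 5 5 5; return 4
p = 4; k-1 = 1 < 4 ⇒ left

4; left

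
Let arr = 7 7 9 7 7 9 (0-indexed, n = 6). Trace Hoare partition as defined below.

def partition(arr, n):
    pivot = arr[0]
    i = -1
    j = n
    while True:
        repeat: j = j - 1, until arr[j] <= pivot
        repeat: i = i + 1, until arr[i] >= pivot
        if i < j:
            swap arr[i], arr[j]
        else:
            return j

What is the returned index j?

1

pivot=7
j stops at 4 (7), i stops at 0 (7); swap ⇒ 7 7 9 7 7 9
j stops at 3 (7), i stops at 1 (7); swap ⇒ 7 7 9 7 7 9
j stops at 1, i stops at 2; i≥j ⇒ return 1. arr=7 7 9 7 7 9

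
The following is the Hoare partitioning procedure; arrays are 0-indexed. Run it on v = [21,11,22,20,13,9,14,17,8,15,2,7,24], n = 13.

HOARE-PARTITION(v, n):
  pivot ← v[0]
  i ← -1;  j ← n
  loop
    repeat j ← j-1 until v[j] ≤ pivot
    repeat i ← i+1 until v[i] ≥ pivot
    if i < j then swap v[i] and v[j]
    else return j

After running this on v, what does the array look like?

[7,11,2,20,13,9,14,17,8,15,22,21,24]

pivot=21
j stops at 11 (7), i stops at 0 (21); swap ⇒ [7,11,22,20,13,9,14,17,8,15,2,21,24]
j stops at 10 (2), i stops at 2 (22); swap ⇒ [7,11,2,20,13,9,14,17,8,15,22,21,24]
j stops at 9, i stops at 10; i≥j ⇒ return 9. v=[7,11,2,20,13,9,14,17,8,15,22,21,24]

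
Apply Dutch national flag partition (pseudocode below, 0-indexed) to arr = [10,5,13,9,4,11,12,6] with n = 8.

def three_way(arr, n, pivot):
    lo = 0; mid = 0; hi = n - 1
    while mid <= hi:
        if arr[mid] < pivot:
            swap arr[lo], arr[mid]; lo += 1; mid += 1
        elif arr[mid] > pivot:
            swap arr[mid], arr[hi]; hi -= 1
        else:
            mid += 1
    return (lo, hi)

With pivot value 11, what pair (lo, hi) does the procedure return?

pivot = 11; lo=0, mid=0, hi=7
arr[mid]=10<11: swap arr[0],arr[0]; lo=1,mid=1 → [10,5,13,9,4,11,12,6]
arr[mid]=5<11: swap arr[1],arr[1]; lo=2,mid=2 → [10,5,13,9,4,11,12,6]
arr[mid]=13>11: swap arr[2],arr[7]; hi=6 → [10,5,6,9,4,11,12,13]
arr[mid]=6<11: swap arr[2],arr[2]; lo=3,mid=3 → [10,5,6,9,4,11,12,13]
arr[mid]=9<11: swap arr[3],arr[3]; lo=4,mid=4 → [10,5,6,9,4,11,12,13]
arr[mid]=4<11: swap arr[4],arr[4]; lo=5,mid=5 → [10,5,6,9,4,11,12,13]
arr[mid]=11=11: mid=6
arr[mid]=12>11: swap arr[6],arr[6]; hi=5 → [10,5,6,9,4,11,12,13]
end: lo=5, hi=5; arr = [10,5,6,9,4,11,12,13]

(5, 5)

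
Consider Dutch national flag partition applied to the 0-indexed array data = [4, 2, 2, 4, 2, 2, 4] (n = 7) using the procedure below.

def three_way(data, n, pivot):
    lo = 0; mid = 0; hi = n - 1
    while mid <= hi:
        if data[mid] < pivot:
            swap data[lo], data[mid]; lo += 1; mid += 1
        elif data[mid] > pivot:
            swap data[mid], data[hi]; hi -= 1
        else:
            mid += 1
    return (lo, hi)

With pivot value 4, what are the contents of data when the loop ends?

lo=0 mid=0 hi=6
4=4: mid=1
2<4: swap(0,1), lo=1 mid=2 ⇒ [2, 4, 2, 4, 2, 2, 4]
2<4: swap(1,2), lo=2 mid=3 ⇒ [2, 2, 4, 4, 2, 2, 4]
4=4: mid=4
2<4: swap(2,4), lo=3 mid=5 ⇒ [2, 2, 2, 4, 4, 2, 4]
2<4: swap(3,5), lo=4 mid=6 ⇒ [2, 2, 2, 2, 4, 4, 4]
4=4: mid=7
done. lo=4 hi=6; data=[2, 2, 2, 2, 4, 4, 4]

[2, 2, 2, 2, 4, 4, 4]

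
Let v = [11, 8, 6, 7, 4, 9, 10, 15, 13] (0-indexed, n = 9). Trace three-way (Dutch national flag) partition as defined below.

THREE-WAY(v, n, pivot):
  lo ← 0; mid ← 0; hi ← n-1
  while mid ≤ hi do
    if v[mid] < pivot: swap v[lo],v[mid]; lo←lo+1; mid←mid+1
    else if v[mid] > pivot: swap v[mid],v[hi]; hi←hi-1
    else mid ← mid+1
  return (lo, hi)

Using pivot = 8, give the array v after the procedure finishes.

[4, 6, 7, 8, 9, 10, 15, 13, 11]

lo=0 mid=0 hi=8
11>8: swap(0,8), hi=7 ⇒ [13, 8, 6, 7, 4, 9, 10, 15, 11]
13>8: swap(0,7), hi=6 ⇒ [15, 8, 6, 7, 4, 9, 10, 13, 11]
15>8: swap(0,6), hi=5 ⇒ [10, 8, 6, 7, 4, 9, 15, 13, 11]
10>8: swap(0,5), hi=4 ⇒ [9, 8, 6, 7, 4, 10, 15, 13, 11]
9>8: swap(0,4), hi=3 ⇒ [4, 8, 6, 7, 9, 10, 15, 13, 11]
4<8: swap(0,0), lo=1 mid=1 ⇒ [4, 8, 6, 7, 9, 10, 15, 13, 11]
8=8: mid=2
6<8: swap(1,2), lo=2 mid=3 ⇒ [4, 6, 8, 7, 9, 10, 15, 13, 11]
7<8: swap(2,3), lo=3 mid=4 ⇒ [4, 6, 7, 8, 9, 10, 15, 13, 11]
done. lo=3 hi=3; v=[4, 6, 7, 8, 9, 10, 15, 13, 11]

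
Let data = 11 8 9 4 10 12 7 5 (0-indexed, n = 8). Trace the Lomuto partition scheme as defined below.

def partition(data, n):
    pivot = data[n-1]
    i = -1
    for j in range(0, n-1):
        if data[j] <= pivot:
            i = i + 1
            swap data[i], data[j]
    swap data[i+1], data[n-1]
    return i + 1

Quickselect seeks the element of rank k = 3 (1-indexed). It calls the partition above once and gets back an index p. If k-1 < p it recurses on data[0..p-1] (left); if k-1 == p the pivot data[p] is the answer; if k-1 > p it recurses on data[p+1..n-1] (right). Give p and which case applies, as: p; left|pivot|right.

pivot=5, i=-1
j=0: 11>5, skip
j=1: 8>5, skip
j=2: 9>5, skip
j=3: 4≤5, i=0, swap(0,3) ⇒ 4 8 9 11 10 12 7 5
j=4: 10>5, skip
j=5: 12>5, skip
j=6: 7>5, skip
swap(1,7) ⇒ 4 5 9 11 10 12 7 8; return 1
p = 1; k-1 = 2 > 1 ⇒ right

1; right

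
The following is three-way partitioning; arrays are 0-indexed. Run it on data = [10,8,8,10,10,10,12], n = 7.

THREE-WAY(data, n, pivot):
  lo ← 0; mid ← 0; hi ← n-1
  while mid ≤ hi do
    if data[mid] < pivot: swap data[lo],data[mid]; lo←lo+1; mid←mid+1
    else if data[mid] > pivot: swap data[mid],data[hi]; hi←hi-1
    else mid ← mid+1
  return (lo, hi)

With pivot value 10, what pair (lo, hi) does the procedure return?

pivot = 10; lo=0, mid=0, hi=6
data[mid]=10=10: mid=1
data[mid]=8<10: swap data[0],data[1]; lo=1,mid=2 → [8,10,8,10,10,10,12]
data[mid]=8<10: swap data[1],data[2]; lo=2,mid=3 → [8,8,10,10,10,10,12]
data[mid]=10=10: mid=4
data[mid]=10=10: mid=5
data[mid]=10=10: mid=6
data[mid]=12>10: swap data[6],data[6]; hi=5 → [8,8,10,10,10,10,12]
end: lo=2, hi=5; data = [8,8,10,10,10,10,12]

(2, 5)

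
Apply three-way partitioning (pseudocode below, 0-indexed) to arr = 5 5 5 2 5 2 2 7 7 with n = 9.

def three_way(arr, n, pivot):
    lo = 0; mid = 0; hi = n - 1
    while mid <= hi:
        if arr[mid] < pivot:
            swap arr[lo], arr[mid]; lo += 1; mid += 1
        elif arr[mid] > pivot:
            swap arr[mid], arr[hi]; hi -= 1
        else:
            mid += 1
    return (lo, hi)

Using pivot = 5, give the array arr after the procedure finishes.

2 2 2 5 5 5 5 7 7

pivot = 5; lo=0, mid=0, hi=8
arr[mid]=5=5: mid=1
arr[mid]=5=5: mid=2
arr[mid]=5=5: mid=3
arr[mid]=2<5: swap arr[0],arr[3]; lo=1,mid=4 → 2 5 5 5 5 2 2 7 7
arr[mid]=5=5: mid=5
arr[mid]=2<5: swap arr[1],arr[5]; lo=2,mid=6 → 2 2 5 5 5 5 2 7 7
arr[mid]=2<5: swap arr[2],arr[6]; lo=3,mid=7 → 2 2 2 5 5 5 5 7 7
arr[mid]=7>5: swap arr[7],arr[8]; hi=7 → 2 2 2 5 5 5 5 7 7
arr[mid]=7>5: swap arr[7],arr[7]; hi=6 → 2 2 2 5 5 5 5 7 7
end: lo=3, hi=6; arr = 2 2 2 5 5 5 5 7 7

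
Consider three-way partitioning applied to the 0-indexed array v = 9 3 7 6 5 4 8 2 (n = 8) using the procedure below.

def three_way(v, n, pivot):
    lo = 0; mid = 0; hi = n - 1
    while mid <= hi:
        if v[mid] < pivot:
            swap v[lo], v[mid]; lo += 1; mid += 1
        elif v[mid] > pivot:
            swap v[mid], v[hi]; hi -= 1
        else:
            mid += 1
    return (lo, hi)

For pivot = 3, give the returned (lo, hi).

(1, 1)

lo=0 mid=0 hi=7
9>3: swap(0,7), hi=6 ⇒ 2 3 7 6 5 4 8 9
2<3: swap(0,0), lo=1 mid=1 ⇒ 2 3 7 6 5 4 8 9
3=3: mid=2
7>3: swap(2,6), hi=5 ⇒ 2 3 8 6 5 4 7 9
8>3: swap(2,5), hi=4 ⇒ 2 3 4 6 5 8 7 9
4>3: swap(2,4), hi=3 ⇒ 2 3 5 6 4 8 7 9
5>3: swap(2,3), hi=2 ⇒ 2 3 6 5 4 8 7 9
6>3: swap(2,2), hi=1 ⇒ 2 3 6 5 4 8 7 9
done. lo=1 hi=1; v=2 3 6 5 4 8 7 9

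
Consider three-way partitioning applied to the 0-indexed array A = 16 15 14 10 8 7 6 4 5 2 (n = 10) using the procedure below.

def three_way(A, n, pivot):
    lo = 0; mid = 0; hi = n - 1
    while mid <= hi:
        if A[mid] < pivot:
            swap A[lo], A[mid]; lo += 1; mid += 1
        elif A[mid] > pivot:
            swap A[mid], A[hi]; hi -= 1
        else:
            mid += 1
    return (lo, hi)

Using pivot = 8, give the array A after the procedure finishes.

pivot = 8; lo=0, mid=0, hi=9
A[mid]=16>8: swap A[0],A[9]; hi=8 → 2 15 14 10 8 7 6 4 5 16
A[mid]=2<8: swap A[0],A[0]; lo=1,mid=1 → 2 15 14 10 8 7 6 4 5 16
A[mid]=15>8: swap A[1],A[8]; hi=7 → 2 5 14 10 8 7 6 4 15 16
A[mid]=5<8: swap A[1],A[1]; lo=2,mid=2 → 2 5 14 10 8 7 6 4 15 16
A[mid]=14>8: swap A[2],A[7]; hi=6 → 2 5 4 10 8 7 6 14 15 16
A[mid]=4<8: swap A[2],A[2]; lo=3,mid=3 → 2 5 4 10 8 7 6 14 15 16
A[mid]=10>8: swap A[3],A[6]; hi=5 → 2 5 4 6 8 7 10 14 15 16
A[mid]=6<8: swap A[3],A[3]; lo=4,mid=4 → 2 5 4 6 8 7 10 14 15 16
A[mid]=8=8: mid=5
A[mid]=7<8: swap A[4],A[5]; lo=5,mid=6 → 2 5 4 6 7 8 10 14 15 16
end: lo=5, hi=5; A = 2 5 4 6 7 8 10 14 15 16

2 5 4 6 7 8 10 14 15 16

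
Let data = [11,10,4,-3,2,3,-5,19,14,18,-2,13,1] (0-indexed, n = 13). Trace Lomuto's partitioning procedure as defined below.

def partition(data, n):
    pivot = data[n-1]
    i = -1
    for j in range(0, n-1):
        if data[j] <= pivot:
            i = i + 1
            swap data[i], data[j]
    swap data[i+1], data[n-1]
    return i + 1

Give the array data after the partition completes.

pivot = data[12] = 1; i = -1
j=0: data[0]=11 > 1 → no swap
j=1: data[1]=10 > 1 → no swap
j=2: data[2]=4 > 1 → no swap
j=3: data[3]=-3 ≤ 1 → i=0, swap data[0],data[3] → [-3,10,4,11,2,3,-5,19,14,18,-2,13,1]
j=4: data[4]=2 > 1 → no swap
j=5: data[5]=3 > 1 → no swap
j=6: data[6]=-5 ≤ 1 → i=1, swap data[1],data[6] → [-3,-5,4,11,2,3,10,19,14,18,-2,13,1]
j=7: data[7]=19 > 1 → no swap
j=8: data[8]=14 > 1 → no swap
j=9: data[9]=18 > 1 → no swap
j=10: data[10]=-2 ≤ 1 → i=2, swap data[2],data[10] → [-3,-5,-2,11,2,3,10,19,14,18,4,13,1]
j=11: data[11]=13 > 1 → no swap
final swap data[3],data[12] → [-3,-5,-2,1,2,3,10,19,14,18,4,13,11]; return 3

[-3,-5,-2,1,2,3,10,19,14,18,4,13,11]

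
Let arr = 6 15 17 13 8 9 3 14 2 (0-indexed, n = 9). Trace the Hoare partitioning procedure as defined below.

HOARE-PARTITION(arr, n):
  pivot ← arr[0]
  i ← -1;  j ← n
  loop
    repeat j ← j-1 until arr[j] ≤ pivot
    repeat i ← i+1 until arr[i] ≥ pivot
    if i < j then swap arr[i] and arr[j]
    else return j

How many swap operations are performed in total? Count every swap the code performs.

pivot = arr[0] = 6; i = -1, j = 9
j→8 (arr[8]=2≤6), i→0 (arr[0]=6≥6); i<j, swap → 2 15 17 13 8 9 3 14 6
j→6 (arr[6]=3≤6), i→1 (arr[1]=15≥6); i<j, swap → 2 3 17 13 8 9 15 14 6
j→1, i→2; i≥j, return j=1. arr = 2 3 17 13 8 9 15 14 6

2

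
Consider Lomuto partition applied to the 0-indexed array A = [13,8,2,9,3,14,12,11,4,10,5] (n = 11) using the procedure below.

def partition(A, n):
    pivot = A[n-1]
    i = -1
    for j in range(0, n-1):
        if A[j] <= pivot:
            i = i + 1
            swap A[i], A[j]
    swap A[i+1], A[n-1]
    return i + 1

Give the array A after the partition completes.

pivot=5, i=-1
j=0: 13>5, skip
j=1: 8>5, skip
j=2: 2≤5, i=0, swap(0,2) ⇒ [2,8,13,9,3,14,12,11,4,10,5]
j=3: 9>5, skip
j=4: 3≤5, i=1, swap(1,4) ⇒ [2,3,13,9,8,14,12,11,4,10,5]
j=5: 14>5, skip
j=6: 12>5, skip
j=7: 11>5, skip
j=8: 4≤5, i=2, swap(2,8) ⇒ [2,3,4,9,8,14,12,11,13,10,5]
j=9: 10>5, skip
swap(3,10) ⇒ [2,3,4,5,8,14,12,11,13,10,9]; return 3

[2,3,4,5,8,14,12,11,13,10,9]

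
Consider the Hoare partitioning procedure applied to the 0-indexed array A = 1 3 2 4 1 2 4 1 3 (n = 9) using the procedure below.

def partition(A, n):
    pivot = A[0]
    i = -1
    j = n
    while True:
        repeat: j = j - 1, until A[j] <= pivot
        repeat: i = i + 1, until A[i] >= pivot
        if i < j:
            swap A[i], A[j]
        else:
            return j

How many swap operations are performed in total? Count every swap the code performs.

2

pivot = A[0] = 1; i = -1, j = 9
j→7 (A[7]=1≤1), i→0 (A[0]=1≥1); i<j, swap → 1 3 2 4 1 2 4 1 3
j→4 (A[4]=1≤1), i→1 (A[1]=3≥1); i<j, swap → 1 1 2 4 3 2 4 1 3
j→1, i→2; i≥j, return j=1. A = 1 1 2 4 3 2 4 1 3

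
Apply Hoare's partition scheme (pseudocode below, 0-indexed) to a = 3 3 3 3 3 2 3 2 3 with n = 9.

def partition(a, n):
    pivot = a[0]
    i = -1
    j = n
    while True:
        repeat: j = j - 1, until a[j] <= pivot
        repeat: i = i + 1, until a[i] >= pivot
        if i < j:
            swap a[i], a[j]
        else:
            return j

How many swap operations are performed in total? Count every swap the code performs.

pivot = a[0] = 3; i = -1, j = 9
j→8 (a[8]=3≤3), i→0 (a[0]=3≥3); i<j, swap → 3 3 3 3 3 2 3 2 3
j→7 (a[7]=2≤3), i→1 (a[1]=3≥3); i<j, swap → 3 2 3 3 3 2 3 3 3
j→6 (a[6]=3≤3), i→2 (a[2]=3≥3); i<j, swap → 3 2 3 3 3 2 3 3 3
j→5 (a[5]=2≤3), i→3 (a[3]=3≥3); i<j, swap → 3 2 3 2 3 3 3 3 3
j→4, i→4; i≥j, return j=4. a = 3 2 3 2 3 3 3 3 3

4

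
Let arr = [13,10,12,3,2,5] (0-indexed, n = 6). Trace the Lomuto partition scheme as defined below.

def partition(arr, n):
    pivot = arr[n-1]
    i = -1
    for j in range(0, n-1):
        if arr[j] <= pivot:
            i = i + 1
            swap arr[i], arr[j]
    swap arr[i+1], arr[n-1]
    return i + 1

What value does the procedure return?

2

pivot = arr[5] = 5; i = -1
j=0: arr[0]=13 > 5 → no swap
j=1: arr[1]=10 > 5 → no swap
j=2: arr[2]=12 > 5 → no swap
j=3: arr[3]=3 ≤ 5 → i=0, swap arr[0],arr[3] → [3,10,12,13,2,5]
j=4: arr[4]=2 ≤ 5 → i=1, swap arr[1],arr[4] → [3,2,12,13,10,5]
final swap arr[2],arr[5] → [3,2,5,13,10,12]; return 2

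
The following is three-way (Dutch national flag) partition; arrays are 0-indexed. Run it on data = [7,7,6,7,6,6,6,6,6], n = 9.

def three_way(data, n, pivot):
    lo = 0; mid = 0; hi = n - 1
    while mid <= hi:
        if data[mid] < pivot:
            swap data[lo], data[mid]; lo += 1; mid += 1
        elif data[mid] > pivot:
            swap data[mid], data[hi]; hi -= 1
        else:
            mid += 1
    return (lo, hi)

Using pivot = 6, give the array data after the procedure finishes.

lo=0 mid=0 hi=8
7>6: swap(0,8), hi=7 ⇒ [6,7,6,7,6,6,6,6,7]
6=6: mid=1
7>6: swap(1,7), hi=6 ⇒ [6,6,6,7,6,6,6,7,7]
6=6: mid=2
6=6: mid=3
7>6: swap(3,6), hi=5 ⇒ [6,6,6,6,6,6,7,7,7]
6=6: mid=4
6=6: mid=5
6=6: mid=6
done. lo=0 hi=5; data=[6,6,6,6,6,6,7,7,7]

[6,6,6,6,6,6,7,7,7]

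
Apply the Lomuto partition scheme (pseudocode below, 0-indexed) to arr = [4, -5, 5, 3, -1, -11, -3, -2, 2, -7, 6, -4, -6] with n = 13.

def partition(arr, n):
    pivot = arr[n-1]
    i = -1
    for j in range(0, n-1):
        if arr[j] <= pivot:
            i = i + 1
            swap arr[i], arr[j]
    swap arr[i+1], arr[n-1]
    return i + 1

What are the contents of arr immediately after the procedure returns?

[-11, -7, -6, 3, -1, 4, -3, -2, 2, -5, 6, -4, 5]

pivot = arr[12] = -6; i = -1
j=0: arr[0]=4 > -6 → no swap
j=1: arr[1]=-5 > -6 → no swap
j=2: arr[2]=5 > -6 → no swap
j=3: arr[3]=3 > -6 → no swap
j=4: arr[4]=-1 > -6 → no swap
j=5: arr[5]=-11 ≤ -6 → i=0, swap arr[0],arr[5] → [-11, -5, 5, 3, -1, 4, -3, -2, 2, -7, 6, -4, -6]
j=6: arr[6]=-3 > -6 → no swap
j=7: arr[7]=-2 > -6 → no swap
j=8: arr[8]=2 > -6 → no swap
j=9: arr[9]=-7 ≤ -6 → i=1, swap arr[1],arr[9] → [-11, -7, 5, 3, -1, 4, -3, -2, 2, -5, 6, -4, -6]
j=10: arr[10]=6 > -6 → no swap
j=11: arr[11]=-4 > -6 → no swap
final swap arr[2],arr[12] → [-11, -7, -6, 3, -1, 4, -3, -2, 2, -5, 6, -4, 5]; return 2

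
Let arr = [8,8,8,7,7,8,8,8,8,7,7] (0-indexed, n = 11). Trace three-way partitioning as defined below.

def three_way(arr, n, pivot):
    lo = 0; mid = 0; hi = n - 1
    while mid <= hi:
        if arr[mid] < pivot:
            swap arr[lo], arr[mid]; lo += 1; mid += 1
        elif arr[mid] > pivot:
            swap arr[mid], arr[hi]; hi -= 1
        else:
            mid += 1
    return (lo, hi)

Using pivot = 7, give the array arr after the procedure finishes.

lo=0 mid=0 hi=10
8>7: swap(0,10), hi=9 ⇒ [7,8,8,7,7,8,8,8,8,7,8]
7=7: mid=1
8>7: swap(1,9), hi=8 ⇒ [7,7,8,7,7,8,8,8,8,8,8]
7=7: mid=2
8>7: swap(2,8), hi=7 ⇒ [7,7,8,7,7,8,8,8,8,8,8]
8>7: swap(2,7), hi=6 ⇒ [7,7,8,7,7,8,8,8,8,8,8]
8>7: swap(2,6), hi=5 ⇒ [7,7,8,7,7,8,8,8,8,8,8]
8>7: swap(2,5), hi=4 ⇒ [7,7,8,7,7,8,8,8,8,8,8]
8>7: swap(2,4), hi=3 ⇒ [7,7,7,7,8,8,8,8,8,8,8]
7=7: mid=3
7=7: mid=4
done. lo=0 hi=3; arr=[7,7,7,7,8,8,8,8,8,8,8]

[7,7,7,7,8,8,8,8,8,8,8]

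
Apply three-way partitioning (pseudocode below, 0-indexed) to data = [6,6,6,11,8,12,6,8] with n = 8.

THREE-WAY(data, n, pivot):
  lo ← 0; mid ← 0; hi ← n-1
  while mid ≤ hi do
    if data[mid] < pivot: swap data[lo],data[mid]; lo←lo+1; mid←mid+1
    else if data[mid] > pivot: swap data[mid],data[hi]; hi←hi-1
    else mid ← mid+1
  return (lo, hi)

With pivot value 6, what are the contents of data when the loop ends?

lo=0 mid=0 hi=7
6=6: mid=1
6=6: mid=2
6=6: mid=3
11>6: swap(3,7), hi=6 ⇒ [6,6,6,8,8,12,6,11]
8>6: swap(3,6), hi=5 ⇒ [6,6,6,6,8,12,8,11]
6=6: mid=4
8>6: swap(4,5), hi=4 ⇒ [6,6,6,6,12,8,8,11]
12>6: swap(4,4), hi=3 ⇒ [6,6,6,6,12,8,8,11]
done. lo=0 hi=3; data=[6,6,6,6,12,8,8,11]

[6,6,6,6,12,8,8,11]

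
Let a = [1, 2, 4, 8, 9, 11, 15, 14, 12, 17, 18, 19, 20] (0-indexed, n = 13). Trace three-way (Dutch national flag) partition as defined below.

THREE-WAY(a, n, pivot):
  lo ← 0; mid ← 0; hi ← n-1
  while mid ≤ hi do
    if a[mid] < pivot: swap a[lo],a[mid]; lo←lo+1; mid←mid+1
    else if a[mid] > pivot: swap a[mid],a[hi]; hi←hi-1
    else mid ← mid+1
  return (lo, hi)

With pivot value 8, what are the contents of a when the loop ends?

[1, 2, 4, 8, 11, 15, 14, 12, 17, 18, 19, 20, 9]

pivot = 8; lo=0, mid=0, hi=12
a[mid]=1<8: swap a[0],a[0]; lo=1,mid=1 → [1, 2, 4, 8, 9, 11, 15, 14, 12, 17, 18, 19, 20]
a[mid]=2<8: swap a[1],a[1]; lo=2,mid=2 → [1, 2, 4, 8, 9, 11, 15, 14, 12, 17, 18, 19, 20]
a[mid]=4<8: swap a[2],a[2]; lo=3,mid=3 → [1, 2, 4, 8, 9, 11, 15, 14, 12, 17, 18, 19, 20]
a[mid]=8=8: mid=4
a[mid]=9>8: swap a[4],a[12]; hi=11 → [1, 2, 4, 8, 20, 11, 15, 14, 12, 17, 18, 19, 9]
a[mid]=20>8: swap a[4],a[11]; hi=10 → [1, 2, 4, 8, 19, 11, 15, 14, 12, 17, 18, 20, 9]
a[mid]=19>8: swap a[4],a[10]; hi=9 → [1, 2, 4, 8, 18, 11, 15, 14, 12, 17, 19, 20, 9]
a[mid]=18>8: swap a[4],a[9]; hi=8 → [1, 2, 4, 8, 17, 11, 15, 14, 12, 18, 19, 20, 9]
a[mid]=17>8: swap a[4],a[8]; hi=7 → [1, 2, 4, 8, 12, 11, 15, 14, 17, 18, 19, 20, 9]
a[mid]=12>8: swap a[4],a[7]; hi=6 → [1, 2, 4, 8, 14, 11, 15, 12, 17, 18, 19, 20, 9]
a[mid]=14>8: swap a[4],a[6]; hi=5 → [1, 2, 4, 8, 15, 11, 14, 12, 17, 18, 19, 20, 9]
a[mid]=15>8: swap a[4],a[5]; hi=4 → [1, 2, 4, 8, 11, 15, 14, 12, 17, 18, 19, 20, 9]
a[mid]=11>8: swap a[4],a[4]; hi=3 → [1, 2, 4, 8, 11, 15, 14, 12, 17, 18, 19, 20, 9]
end: lo=3, hi=3; a = [1, 2, 4, 8, 11, 15, 14, 12, 17, 18, 19, 20, 9]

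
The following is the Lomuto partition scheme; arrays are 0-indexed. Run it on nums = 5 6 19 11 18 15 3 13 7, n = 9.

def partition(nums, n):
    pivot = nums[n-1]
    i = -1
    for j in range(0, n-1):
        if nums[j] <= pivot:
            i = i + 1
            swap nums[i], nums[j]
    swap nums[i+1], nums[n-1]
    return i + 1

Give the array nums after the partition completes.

pivot = nums[8] = 7; i = -1
j=0: nums[0]=5 ≤ 7 → i=0, swap nums[0],nums[0] (no change) → 5 6 19 11 18 15 3 13 7
j=1: nums[1]=6 ≤ 7 → i=1, swap nums[1],nums[1] (no change) → 5 6 19 11 18 15 3 13 7
j=2: nums[2]=19 > 7 → no swap
j=3: nums[3]=11 > 7 → no swap
j=4: nums[4]=18 > 7 → no swap
j=5: nums[5]=15 > 7 → no swap
j=6: nums[6]=3 ≤ 7 → i=2, swap nums[2],nums[6] → 5 6 3 11 18 15 19 13 7
j=7: nums[7]=13 > 7 → no swap
final swap nums[3],nums[8] → 5 6 3 7 18 15 19 13 11; return 3

5 6 3 7 18 15 19 13 11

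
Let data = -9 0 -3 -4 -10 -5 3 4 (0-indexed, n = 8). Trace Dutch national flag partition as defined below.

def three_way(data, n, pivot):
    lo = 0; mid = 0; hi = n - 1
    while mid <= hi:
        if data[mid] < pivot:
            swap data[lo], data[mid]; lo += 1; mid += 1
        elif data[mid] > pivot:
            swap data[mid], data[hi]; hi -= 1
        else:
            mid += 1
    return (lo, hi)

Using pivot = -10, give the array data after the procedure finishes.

lo=0 mid=0 hi=7
-9>-10: swap(0,7), hi=6 ⇒ 4 0 -3 -4 -10 -5 3 -9
4>-10: swap(0,6), hi=5 ⇒ 3 0 -3 -4 -10 -5 4 -9
3>-10: swap(0,5), hi=4 ⇒ -5 0 -3 -4 -10 3 4 -9
-5>-10: swap(0,4), hi=3 ⇒ -10 0 -3 -4 -5 3 4 -9
-10=-10: mid=1
0>-10: swap(1,3), hi=2 ⇒ -10 -4 -3 0 -5 3 4 -9
-4>-10: swap(1,2), hi=1 ⇒ -10 -3 -4 0 -5 3 4 -9
-3>-10: swap(1,1), hi=0 ⇒ -10 -3 -4 0 -5 3 4 -9
done. lo=0 hi=0; data=-10 -3 -4 0 -5 3 4 -9

-10 -3 -4 0 -5 3 4 -9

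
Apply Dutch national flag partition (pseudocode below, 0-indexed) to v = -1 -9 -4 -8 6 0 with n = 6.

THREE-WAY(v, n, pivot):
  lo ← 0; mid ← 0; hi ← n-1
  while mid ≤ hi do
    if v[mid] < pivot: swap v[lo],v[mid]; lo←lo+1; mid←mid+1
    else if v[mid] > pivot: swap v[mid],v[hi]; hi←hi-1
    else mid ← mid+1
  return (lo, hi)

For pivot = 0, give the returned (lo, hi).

(4, 4)

lo=0 mid=0 hi=5
-1<0: swap(0,0), lo=1 mid=1 ⇒ -1 -9 -4 -8 6 0
-9<0: swap(1,1), lo=2 mid=2 ⇒ -1 -9 -4 -8 6 0
-4<0: swap(2,2), lo=3 mid=3 ⇒ -1 -9 -4 -8 6 0
-8<0: swap(3,3), lo=4 mid=4 ⇒ -1 -9 -4 -8 6 0
6>0: swap(4,5), hi=4 ⇒ -1 -9 -4 -8 0 6
0=0: mid=5
done. lo=4 hi=4; v=-1 -9 -4 -8 0 6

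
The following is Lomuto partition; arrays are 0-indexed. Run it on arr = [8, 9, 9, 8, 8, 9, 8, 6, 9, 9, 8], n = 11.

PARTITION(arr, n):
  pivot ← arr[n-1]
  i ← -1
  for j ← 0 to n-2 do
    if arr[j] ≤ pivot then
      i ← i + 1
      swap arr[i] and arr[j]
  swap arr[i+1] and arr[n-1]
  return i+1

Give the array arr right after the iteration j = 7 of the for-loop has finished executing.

pivot=8, i=-1
j=0: 8≤8, i=0, swap(0,0) ⇒ [8, 9, 9, 8, 8, 9, 8, 6, 9, 9, 8]
j=1: 9>8, skip
j=2: 9>8, skip
j=3: 8≤8, i=1, swap(1,3) ⇒ [8, 8, 9, 9, 8, 9, 8, 6, 9, 9, 8]
j=4: 8≤8, i=2, swap(2,4) ⇒ [8, 8, 8, 9, 9, 9, 8, 6, 9, 9, 8]
j=5: 9>8, skip
j=6: 8≤8, i=3, swap(3,6) ⇒ [8, 8, 8, 8, 9, 9, 9, 6, 9, 9, 8]
j=7: 6≤8, i=4, swap(4,7) ⇒ [8, 8, 8, 8, 6, 9, 9, 9, 9, 9, 8]
(after j=7) arr = [8, 8, 8, 8, 6, 9, 9, 9, 9, 9, 8]

[8, 8, 8, 8, 6, 9, 9, 9, 9, 9, 8]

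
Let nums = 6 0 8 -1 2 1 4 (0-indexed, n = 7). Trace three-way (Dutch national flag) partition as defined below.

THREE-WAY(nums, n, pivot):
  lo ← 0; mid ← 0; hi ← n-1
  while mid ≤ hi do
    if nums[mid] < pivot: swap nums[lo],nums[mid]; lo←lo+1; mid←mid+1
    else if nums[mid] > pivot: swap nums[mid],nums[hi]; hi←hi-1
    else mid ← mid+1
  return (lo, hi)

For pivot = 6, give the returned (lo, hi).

(5, 5)

lo=0 mid=0 hi=6
6=6: mid=1
0<6: swap(0,1), lo=1 mid=2 ⇒ 0 6 8 -1 2 1 4
8>6: swap(2,6), hi=5 ⇒ 0 6 4 -1 2 1 8
4<6: swap(1,2), lo=2 mid=3 ⇒ 0 4 6 -1 2 1 8
-1<6: swap(2,3), lo=3 mid=4 ⇒ 0 4 -1 6 2 1 8
2<6: swap(3,4), lo=4 mid=5 ⇒ 0 4 -1 2 6 1 8
1<6: swap(4,5), lo=5 mid=6 ⇒ 0 4 -1 2 1 6 8
done. lo=5 hi=5; nums=0 4 -1 2 1 6 8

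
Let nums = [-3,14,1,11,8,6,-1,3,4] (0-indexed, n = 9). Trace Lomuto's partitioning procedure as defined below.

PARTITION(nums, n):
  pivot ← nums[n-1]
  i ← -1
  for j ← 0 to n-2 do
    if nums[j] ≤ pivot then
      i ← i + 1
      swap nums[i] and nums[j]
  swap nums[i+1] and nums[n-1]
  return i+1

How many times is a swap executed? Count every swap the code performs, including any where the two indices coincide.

pivot=4, i=-1
j=0: -3≤4, i=0, swap(0,0) ⇒ [-3,14,1,11,8,6,-1,3,4]
j=1: 14>4, skip
j=2: 1≤4, i=1, swap(1,2) ⇒ [-3,1,14,11,8,6,-1,3,4]
j=3: 11>4, skip
j=4: 8>4, skip
j=5: 6>4, skip
j=6: -1≤4, i=2, swap(2,6) ⇒ [-3,1,-1,11,8,6,14,3,4]
j=7: 3≤4, i=3, swap(3,7) ⇒ [-3,1,-1,3,8,6,14,11,4]
swap(4,8) ⇒ [-3,1,-1,3,4,6,14,11,8]; return 4

5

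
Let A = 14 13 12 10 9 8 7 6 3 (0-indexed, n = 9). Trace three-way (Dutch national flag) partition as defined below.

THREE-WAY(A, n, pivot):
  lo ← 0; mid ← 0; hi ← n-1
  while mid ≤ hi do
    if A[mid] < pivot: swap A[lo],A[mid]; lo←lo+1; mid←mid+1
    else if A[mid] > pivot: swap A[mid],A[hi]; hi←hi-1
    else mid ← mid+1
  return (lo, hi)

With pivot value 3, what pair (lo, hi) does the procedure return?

lo=0 mid=0 hi=8
14>3: swap(0,8), hi=7 ⇒ 3 13 12 10 9 8 7 6 14
3=3: mid=1
13>3: swap(1,7), hi=6 ⇒ 3 6 12 10 9 8 7 13 14
6>3: swap(1,6), hi=5 ⇒ 3 7 12 10 9 8 6 13 14
7>3: swap(1,5), hi=4 ⇒ 3 8 12 10 9 7 6 13 14
8>3: swap(1,4), hi=3 ⇒ 3 9 12 10 8 7 6 13 14
9>3: swap(1,3), hi=2 ⇒ 3 10 12 9 8 7 6 13 14
10>3: swap(1,2), hi=1 ⇒ 3 12 10 9 8 7 6 13 14
12>3: swap(1,1), hi=0 ⇒ 3 12 10 9 8 7 6 13 14
done. lo=0 hi=0; A=3 12 10 9 8 7 6 13 14

(0, 0)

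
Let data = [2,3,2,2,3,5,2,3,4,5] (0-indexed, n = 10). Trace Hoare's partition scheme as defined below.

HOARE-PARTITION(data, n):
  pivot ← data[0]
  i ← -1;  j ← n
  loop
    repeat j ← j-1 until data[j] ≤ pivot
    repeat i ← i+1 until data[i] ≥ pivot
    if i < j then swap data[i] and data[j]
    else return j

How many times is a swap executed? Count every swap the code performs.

pivot=2
j stops at 6 (2), i stops at 0 (2); swap ⇒ [2,3,2,2,3,5,2,3,4,5]
j stops at 3 (2), i stops at 1 (3); swap ⇒ [2,2,2,3,3,5,2,3,4,5]
j stops at 2, i stops at 2; i≥j ⇒ return 2. data=[2,2,2,3,3,5,2,3,4,5]

2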